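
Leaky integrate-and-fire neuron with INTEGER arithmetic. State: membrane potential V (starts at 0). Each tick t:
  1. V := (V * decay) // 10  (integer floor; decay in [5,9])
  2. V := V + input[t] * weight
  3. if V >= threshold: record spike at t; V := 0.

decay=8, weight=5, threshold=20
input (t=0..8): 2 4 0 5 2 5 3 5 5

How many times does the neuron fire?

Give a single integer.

t=0: input=2 -> V=10
t=1: input=4 -> V=0 FIRE
t=2: input=0 -> V=0
t=3: input=5 -> V=0 FIRE
t=4: input=2 -> V=10
t=5: input=5 -> V=0 FIRE
t=6: input=3 -> V=15
t=7: input=5 -> V=0 FIRE
t=8: input=5 -> V=0 FIRE

Answer: 5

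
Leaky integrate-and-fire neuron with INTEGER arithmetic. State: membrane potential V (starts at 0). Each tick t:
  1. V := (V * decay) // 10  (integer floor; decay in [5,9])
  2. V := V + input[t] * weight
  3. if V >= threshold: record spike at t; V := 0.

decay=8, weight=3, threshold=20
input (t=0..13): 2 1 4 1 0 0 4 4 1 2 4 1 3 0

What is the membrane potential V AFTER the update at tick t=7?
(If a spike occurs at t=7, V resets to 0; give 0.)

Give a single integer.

Answer: 0

Derivation:
t=0: input=2 -> V=6
t=1: input=1 -> V=7
t=2: input=4 -> V=17
t=3: input=1 -> V=16
t=4: input=0 -> V=12
t=5: input=0 -> V=9
t=6: input=4 -> V=19
t=7: input=4 -> V=0 FIRE
t=8: input=1 -> V=3
t=9: input=2 -> V=8
t=10: input=4 -> V=18
t=11: input=1 -> V=17
t=12: input=3 -> V=0 FIRE
t=13: input=0 -> V=0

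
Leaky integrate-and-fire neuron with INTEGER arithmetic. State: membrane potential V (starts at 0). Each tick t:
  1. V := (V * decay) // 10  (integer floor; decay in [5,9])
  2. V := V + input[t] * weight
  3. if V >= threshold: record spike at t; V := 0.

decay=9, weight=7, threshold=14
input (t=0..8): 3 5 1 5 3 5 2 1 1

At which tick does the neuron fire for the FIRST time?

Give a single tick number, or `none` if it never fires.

Answer: 0

Derivation:
t=0: input=3 -> V=0 FIRE
t=1: input=5 -> V=0 FIRE
t=2: input=1 -> V=7
t=3: input=5 -> V=0 FIRE
t=4: input=3 -> V=0 FIRE
t=5: input=5 -> V=0 FIRE
t=6: input=2 -> V=0 FIRE
t=7: input=1 -> V=7
t=8: input=1 -> V=13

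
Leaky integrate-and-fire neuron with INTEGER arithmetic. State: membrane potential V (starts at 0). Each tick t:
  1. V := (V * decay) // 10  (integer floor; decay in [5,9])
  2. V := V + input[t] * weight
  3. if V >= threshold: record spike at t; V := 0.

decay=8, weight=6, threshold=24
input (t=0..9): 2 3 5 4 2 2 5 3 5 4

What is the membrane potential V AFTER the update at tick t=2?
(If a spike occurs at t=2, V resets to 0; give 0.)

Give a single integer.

Answer: 0

Derivation:
t=0: input=2 -> V=12
t=1: input=3 -> V=0 FIRE
t=2: input=5 -> V=0 FIRE
t=3: input=4 -> V=0 FIRE
t=4: input=2 -> V=12
t=5: input=2 -> V=21
t=6: input=5 -> V=0 FIRE
t=7: input=3 -> V=18
t=8: input=5 -> V=0 FIRE
t=9: input=4 -> V=0 FIRE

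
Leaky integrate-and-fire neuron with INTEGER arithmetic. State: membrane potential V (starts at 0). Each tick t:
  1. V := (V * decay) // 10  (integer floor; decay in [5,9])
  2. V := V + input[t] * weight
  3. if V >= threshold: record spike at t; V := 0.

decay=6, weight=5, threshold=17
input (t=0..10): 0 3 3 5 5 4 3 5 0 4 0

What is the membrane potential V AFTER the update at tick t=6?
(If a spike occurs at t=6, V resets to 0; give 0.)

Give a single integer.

Answer: 15

Derivation:
t=0: input=0 -> V=0
t=1: input=3 -> V=15
t=2: input=3 -> V=0 FIRE
t=3: input=5 -> V=0 FIRE
t=4: input=5 -> V=0 FIRE
t=5: input=4 -> V=0 FIRE
t=6: input=3 -> V=15
t=7: input=5 -> V=0 FIRE
t=8: input=0 -> V=0
t=9: input=4 -> V=0 FIRE
t=10: input=0 -> V=0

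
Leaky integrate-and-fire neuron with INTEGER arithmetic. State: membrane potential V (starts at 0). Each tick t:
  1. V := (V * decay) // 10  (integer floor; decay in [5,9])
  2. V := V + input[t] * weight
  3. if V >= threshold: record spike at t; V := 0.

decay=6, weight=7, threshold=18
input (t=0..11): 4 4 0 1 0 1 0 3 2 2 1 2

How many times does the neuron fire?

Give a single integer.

t=0: input=4 -> V=0 FIRE
t=1: input=4 -> V=0 FIRE
t=2: input=0 -> V=0
t=3: input=1 -> V=7
t=4: input=0 -> V=4
t=5: input=1 -> V=9
t=6: input=0 -> V=5
t=7: input=3 -> V=0 FIRE
t=8: input=2 -> V=14
t=9: input=2 -> V=0 FIRE
t=10: input=1 -> V=7
t=11: input=2 -> V=0 FIRE

Answer: 5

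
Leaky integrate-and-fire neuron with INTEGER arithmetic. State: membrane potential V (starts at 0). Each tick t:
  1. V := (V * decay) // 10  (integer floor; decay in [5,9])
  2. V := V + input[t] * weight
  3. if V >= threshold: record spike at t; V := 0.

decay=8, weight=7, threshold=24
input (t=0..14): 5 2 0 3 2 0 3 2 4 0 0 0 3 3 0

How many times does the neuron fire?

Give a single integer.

t=0: input=5 -> V=0 FIRE
t=1: input=2 -> V=14
t=2: input=0 -> V=11
t=3: input=3 -> V=0 FIRE
t=4: input=2 -> V=14
t=5: input=0 -> V=11
t=6: input=3 -> V=0 FIRE
t=7: input=2 -> V=14
t=8: input=4 -> V=0 FIRE
t=9: input=0 -> V=0
t=10: input=0 -> V=0
t=11: input=0 -> V=0
t=12: input=3 -> V=21
t=13: input=3 -> V=0 FIRE
t=14: input=0 -> V=0

Answer: 5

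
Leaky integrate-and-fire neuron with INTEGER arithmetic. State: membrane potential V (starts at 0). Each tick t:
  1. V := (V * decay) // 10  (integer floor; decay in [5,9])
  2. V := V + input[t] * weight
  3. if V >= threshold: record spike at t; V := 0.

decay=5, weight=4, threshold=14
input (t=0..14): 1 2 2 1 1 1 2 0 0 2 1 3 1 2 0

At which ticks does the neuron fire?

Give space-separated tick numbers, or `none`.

Answer: 11

Derivation:
t=0: input=1 -> V=4
t=1: input=2 -> V=10
t=2: input=2 -> V=13
t=3: input=1 -> V=10
t=4: input=1 -> V=9
t=5: input=1 -> V=8
t=6: input=2 -> V=12
t=7: input=0 -> V=6
t=8: input=0 -> V=3
t=9: input=2 -> V=9
t=10: input=1 -> V=8
t=11: input=3 -> V=0 FIRE
t=12: input=1 -> V=4
t=13: input=2 -> V=10
t=14: input=0 -> V=5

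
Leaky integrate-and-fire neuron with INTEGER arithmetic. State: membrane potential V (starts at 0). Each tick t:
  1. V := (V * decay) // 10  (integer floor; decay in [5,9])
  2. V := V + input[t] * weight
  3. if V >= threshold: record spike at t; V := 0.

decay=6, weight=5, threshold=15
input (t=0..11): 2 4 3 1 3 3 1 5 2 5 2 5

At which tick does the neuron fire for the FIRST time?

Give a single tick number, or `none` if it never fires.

Answer: 1

Derivation:
t=0: input=2 -> V=10
t=1: input=4 -> V=0 FIRE
t=2: input=3 -> V=0 FIRE
t=3: input=1 -> V=5
t=4: input=3 -> V=0 FIRE
t=5: input=3 -> V=0 FIRE
t=6: input=1 -> V=5
t=7: input=5 -> V=0 FIRE
t=8: input=2 -> V=10
t=9: input=5 -> V=0 FIRE
t=10: input=2 -> V=10
t=11: input=5 -> V=0 FIRE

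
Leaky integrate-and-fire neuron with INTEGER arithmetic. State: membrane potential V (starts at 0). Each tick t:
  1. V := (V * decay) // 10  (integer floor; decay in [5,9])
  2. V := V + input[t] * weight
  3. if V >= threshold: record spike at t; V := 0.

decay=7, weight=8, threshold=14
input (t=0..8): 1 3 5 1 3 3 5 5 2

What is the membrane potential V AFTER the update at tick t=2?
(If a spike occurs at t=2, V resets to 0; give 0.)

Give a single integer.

t=0: input=1 -> V=8
t=1: input=3 -> V=0 FIRE
t=2: input=5 -> V=0 FIRE
t=3: input=1 -> V=8
t=4: input=3 -> V=0 FIRE
t=5: input=3 -> V=0 FIRE
t=6: input=5 -> V=0 FIRE
t=7: input=5 -> V=0 FIRE
t=8: input=2 -> V=0 FIRE

Answer: 0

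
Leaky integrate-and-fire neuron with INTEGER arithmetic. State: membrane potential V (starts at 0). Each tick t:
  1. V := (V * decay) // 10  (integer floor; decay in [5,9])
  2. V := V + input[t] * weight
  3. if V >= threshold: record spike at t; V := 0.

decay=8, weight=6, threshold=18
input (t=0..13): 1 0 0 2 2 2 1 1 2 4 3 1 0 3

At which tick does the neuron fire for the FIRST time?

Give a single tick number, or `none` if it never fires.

Answer: 4

Derivation:
t=0: input=1 -> V=6
t=1: input=0 -> V=4
t=2: input=0 -> V=3
t=3: input=2 -> V=14
t=4: input=2 -> V=0 FIRE
t=5: input=2 -> V=12
t=6: input=1 -> V=15
t=7: input=1 -> V=0 FIRE
t=8: input=2 -> V=12
t=9: input=4 -> V=0 FIRE
t=10: input=3 -> V=0 FIRE
t=11: input=1 -> V=6
t=12: input=0 -> V=4
t=13: input=3 -> V=0 FIRE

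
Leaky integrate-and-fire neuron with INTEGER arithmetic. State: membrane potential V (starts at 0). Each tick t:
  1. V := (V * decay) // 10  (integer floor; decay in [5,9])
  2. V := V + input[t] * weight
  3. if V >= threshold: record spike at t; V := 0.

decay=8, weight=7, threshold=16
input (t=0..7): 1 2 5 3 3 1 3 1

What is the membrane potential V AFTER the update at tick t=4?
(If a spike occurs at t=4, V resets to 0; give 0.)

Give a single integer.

Answer: 0

Derivation:
t=0: input=1 -> V=7
t=1: input=2 -> V=0 FIRE
t=2: input=5 -> V=0 FIRE
t=3: input=3 -> V=0 FIRE
t=4: input=3 -> V=0 FIRE
t=5: input=1 -> V=7
t=6: input=3 -> V=0 FIRE
t=7: input=1 -> V=7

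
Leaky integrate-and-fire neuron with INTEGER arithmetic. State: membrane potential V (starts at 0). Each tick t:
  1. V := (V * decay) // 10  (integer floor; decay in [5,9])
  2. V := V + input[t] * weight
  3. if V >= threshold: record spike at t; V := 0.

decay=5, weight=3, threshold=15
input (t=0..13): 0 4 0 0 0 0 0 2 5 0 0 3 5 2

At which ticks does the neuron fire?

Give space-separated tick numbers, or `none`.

Answer: 8 12

Derivation:
t=0: input=0 -> V=0
t=1: input=4 -> V=12
t=2: input=0 -> V=6
t=3: input=0 -> V=3
t=4: input=0 -> V=1
t=5: input=0 -> V=0
t=6: input=0 -> V=0
t=7: input=2 -> V=6
t=8: input=5 -> V=0 FIRE
t=9: input=0 -> V=0
t=10: input=0 -> V=0
t=11: input=3 -> V=9
t=12: input=5 -> V=0 FIRE
t=13: input=2 -> V=6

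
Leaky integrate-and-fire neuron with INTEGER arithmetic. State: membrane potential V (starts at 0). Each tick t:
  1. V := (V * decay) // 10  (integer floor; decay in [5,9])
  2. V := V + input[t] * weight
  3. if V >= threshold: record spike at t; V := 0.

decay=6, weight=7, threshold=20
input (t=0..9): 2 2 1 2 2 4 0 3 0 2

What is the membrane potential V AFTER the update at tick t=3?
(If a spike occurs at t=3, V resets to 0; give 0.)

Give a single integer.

Answer: 18

Derivation:
t=0: input=2 -> V=14
t=1: input=2 -> V=0 FIRE
t=2: input=1 -> V=7
t=3: input=2 -> V=18
t=4: input=2 -> V=0 FIRE
t=5: input=4 -> V=0 FIRE
t=6: input=0 -> V=0
t=7: input=3 -> V=0 FIRE
t=8: input=0 -> V=0
t=9: input=2 -> V=14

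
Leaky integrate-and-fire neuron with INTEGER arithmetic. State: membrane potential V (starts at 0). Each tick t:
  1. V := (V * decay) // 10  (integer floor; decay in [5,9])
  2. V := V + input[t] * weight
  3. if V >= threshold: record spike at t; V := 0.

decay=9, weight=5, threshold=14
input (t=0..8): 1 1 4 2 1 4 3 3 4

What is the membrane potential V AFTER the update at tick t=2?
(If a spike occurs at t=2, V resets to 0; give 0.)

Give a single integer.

t=0: input=1 -> V=5
t=1: input=1 -> V=9
t=2: input=4 -> V=0 FIRE
t=3: input=2 -> V=10
t=4: input=1 -> V=0 FIRE
t=5: input=4 -> V=0 FIRE
t=6: input=3 -> V=0 FIRE
t=7: input=3 -> V=0 FIRE
t=8: input=4 -> V=0 FIRE

Answer: 0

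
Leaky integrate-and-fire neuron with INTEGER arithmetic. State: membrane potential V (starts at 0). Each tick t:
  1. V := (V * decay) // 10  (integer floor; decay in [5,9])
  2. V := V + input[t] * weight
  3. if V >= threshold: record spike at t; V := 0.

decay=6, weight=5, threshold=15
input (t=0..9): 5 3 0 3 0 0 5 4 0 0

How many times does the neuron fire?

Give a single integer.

t=0: input=5 -> V=0 FIRE
t=1: input=3 -> V=0 FIRE
t=2: input=0 -> V=0
t=3: input=3 -> V=0 FIRE
t=4: input=0 -> V=0
t=5: input=0 -> V=0
t=6: input=5 -> V=0 FIRE
t=7: input=4 -> V=0 FIRE
t=8: input=0 -> V=0
t=9: input=0 -> V=0

Answer: 5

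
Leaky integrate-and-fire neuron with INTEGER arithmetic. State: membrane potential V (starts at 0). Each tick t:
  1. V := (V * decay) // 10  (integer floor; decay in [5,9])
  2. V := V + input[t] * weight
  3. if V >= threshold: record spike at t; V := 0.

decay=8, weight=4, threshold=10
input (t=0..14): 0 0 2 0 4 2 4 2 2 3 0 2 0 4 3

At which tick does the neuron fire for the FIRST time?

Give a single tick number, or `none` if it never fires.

Answer: 4

Derivation:
t=0: input=0 -> V=0
t=1: input=0 -> V=0
t=2: input=2 -> V=8
t=3: input=0 -> V=6
t=4: input=4 -> V=0 FIRE
t=5: input=2 -> V=8
t=6: input=4 -> V=0 FIRE
t=7: input=2 -> V=8
t=8: input=2 -> V=0 FIRE
t=9: input=3 -> V=0 FIRE
t=10: input=0 -> V=0
t=11: input=2 -> V=8
t=12: input=0 -> V=6
t=13: input=4 -> V=0 FIRE
t=14: input=3 -> V=0 FIRE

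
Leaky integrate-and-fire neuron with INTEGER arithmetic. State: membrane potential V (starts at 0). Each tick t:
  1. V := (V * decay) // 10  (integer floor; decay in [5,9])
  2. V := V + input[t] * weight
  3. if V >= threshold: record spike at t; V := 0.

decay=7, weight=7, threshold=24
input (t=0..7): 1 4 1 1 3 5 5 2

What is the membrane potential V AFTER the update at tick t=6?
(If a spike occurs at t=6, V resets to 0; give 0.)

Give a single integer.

Answer: 0

Derivation:
t=0: input=1 -> V=7
t=1: input=4 -> V=0 FIRE
t=2: input=1 -> V=7
t=3: input=1 -> V=11
t=4: input=3 -> V=0 FIRE
t=5: input=5 -> V=0 FIRE
t=6: input=5 -> V=0 FIRE
t=7: input=2 -> V=14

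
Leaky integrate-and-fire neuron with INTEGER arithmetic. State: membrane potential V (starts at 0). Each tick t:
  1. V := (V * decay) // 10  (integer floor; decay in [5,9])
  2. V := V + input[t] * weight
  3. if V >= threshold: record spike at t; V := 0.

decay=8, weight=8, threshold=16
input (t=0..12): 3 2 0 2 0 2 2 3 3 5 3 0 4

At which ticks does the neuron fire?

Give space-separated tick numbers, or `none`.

Answer: 0 1 3 5 6 7 8 9 10 12

Derivation:
t=0: input=3 -> V=0 FIRE
t=1: input=2 -> V=0 FIRE
t=2: input=0 -> V=0
t=3: input=2 -> V=0 FIRE
t=4: input=0 -> V=0
t=5: input=2 -> V=0 FIRE
t=6: input=2 -> V=0 FIRE
t=7: input=3 -> V=0 FIRE
t=8: input=3 -> V=0 FIRE
t=9: input=5 -> V=0 FIRE
t=10: input=3 -> V=0 FIRE
t=11: input=0 -> V=0
t=12: input=4 -> V=0 FIRE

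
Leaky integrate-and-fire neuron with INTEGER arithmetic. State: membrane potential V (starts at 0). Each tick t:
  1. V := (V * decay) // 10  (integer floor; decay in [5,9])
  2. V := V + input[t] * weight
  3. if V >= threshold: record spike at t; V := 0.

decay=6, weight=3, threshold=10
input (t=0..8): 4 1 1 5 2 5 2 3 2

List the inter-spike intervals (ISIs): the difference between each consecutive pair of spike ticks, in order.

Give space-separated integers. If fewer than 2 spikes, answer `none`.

t=0: input=4 -> V=0 FIRE
t=1: input=1 -> V=3
t=2: input=1 -> V=4
t=3: input=5 -> V=0 FIRE
t=4: input=2 -> V=6
t=5: input=5 -> V=0 FIRE
t=6: input=2 -> V=6
t=7: input=3 -> V=0 FIRE
t=8: input=2 -> V=6

Answer: 3 2 2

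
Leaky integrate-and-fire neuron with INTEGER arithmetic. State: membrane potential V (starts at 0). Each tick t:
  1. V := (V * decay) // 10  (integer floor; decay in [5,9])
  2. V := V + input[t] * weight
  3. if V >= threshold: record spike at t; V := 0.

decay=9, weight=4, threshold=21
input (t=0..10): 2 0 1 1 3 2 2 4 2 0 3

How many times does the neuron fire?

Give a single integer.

t=0: input=2 -> V=8
t=1: input=0 -> V=7
t=2: input=1 -> V=10
t=3: input=1 -> V=13
t=4: input=3 -> V=0 FIRE
t=5: input=2 -> V=8
t=6: input=2 -> V=15
t=7: input=4 -> V=0 FIRE
t=8: input=2 -> V=8
t=9: input=0 -> V=7
t=10: input=3 -> V=18

Answer: 2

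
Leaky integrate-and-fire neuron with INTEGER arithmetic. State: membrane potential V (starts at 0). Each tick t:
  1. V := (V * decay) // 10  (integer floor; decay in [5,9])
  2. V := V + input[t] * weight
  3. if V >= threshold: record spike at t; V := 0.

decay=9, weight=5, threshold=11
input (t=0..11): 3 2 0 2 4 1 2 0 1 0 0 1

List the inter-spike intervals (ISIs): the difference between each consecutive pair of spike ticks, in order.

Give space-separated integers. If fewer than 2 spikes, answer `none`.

t=0: input=3 -> V=0 FIRE
t=1: input=2 -> V=10
t=2: input=0 -> V=9
t=3: input=2 -> V=0 FIRE
t=4: input=4 -> V=0 FIRE
t=5: input=1 -> V=5
t=6: input=2 -> V=0 FIRE
t=7: input=0 -> V=0
t=8: input=1 -> V=5
t=9: input=0 -> V=4
t=10: input=0 -> V=3
t=11: input=1 -> V=7

Answer: 3 1 2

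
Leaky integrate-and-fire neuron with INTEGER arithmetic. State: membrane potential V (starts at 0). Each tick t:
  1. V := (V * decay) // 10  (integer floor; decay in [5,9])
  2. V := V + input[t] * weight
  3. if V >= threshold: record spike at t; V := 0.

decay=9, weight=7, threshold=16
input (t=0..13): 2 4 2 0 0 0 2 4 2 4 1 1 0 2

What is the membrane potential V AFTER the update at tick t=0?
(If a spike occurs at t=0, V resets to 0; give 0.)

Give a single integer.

Answer: 14

Derivation:
t=0: input=2 -> V=14
t=1: input=4 -> V=0 FIRE
t=2: input=2 -> V=14
t=3: input=0 -> V=12
t=4: input=0 -> V=10
t=5: input=0 -> V=9
t=6: input=2 -> V=0 FIRE
t=7: input=4 -> V=0 FIRE
t=8: input=2 -> V=14
t=9: input=4 -> V=0 FIRE
t=10: input=1 -> V=7
t=11: input=1 -> V=13
t=12: input=0 -> V=11
t=13: input=2 -> V=0 FIRE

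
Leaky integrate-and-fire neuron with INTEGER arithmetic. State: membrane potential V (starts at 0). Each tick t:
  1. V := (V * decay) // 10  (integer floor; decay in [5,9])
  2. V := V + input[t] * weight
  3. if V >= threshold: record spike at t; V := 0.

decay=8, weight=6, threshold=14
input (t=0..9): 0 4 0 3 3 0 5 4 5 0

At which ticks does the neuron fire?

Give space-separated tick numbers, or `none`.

t=0: input=0 -> V=0
t=1: input=4 -> V=0 FIRE
t=2: input=0 -> V=0
t=3: input=3 -> V=0 FIRE
t=4: input=3 -> V=0 FIRE
t=5: input=0 -> V=0
t=6: input=5 -> V=0 FIRE
t=7: input=4 -> V=0 FIRE
t=8: input=5 -> V=0 FIRE
t=9: input=0 -> V=0

Answer: 1 3 4 6 7 8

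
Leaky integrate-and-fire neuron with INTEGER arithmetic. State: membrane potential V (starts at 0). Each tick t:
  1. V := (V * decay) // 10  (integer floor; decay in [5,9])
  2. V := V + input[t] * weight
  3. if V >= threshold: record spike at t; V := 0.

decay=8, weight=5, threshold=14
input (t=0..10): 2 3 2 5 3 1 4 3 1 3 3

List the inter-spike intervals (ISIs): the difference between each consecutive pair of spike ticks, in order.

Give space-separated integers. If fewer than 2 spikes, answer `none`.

Answer: 2 1 2 1 2 1

Derivation:
t=0: input=2 -> V=10
t=1: input=3 -> V=0 FIRE
t=2: input=2 -> V=10
t=3: input=5 -> V=0 FIRE
t=4: input=3 -> V=0 FIRE
t=5: input=1 -> V=5
t=6: input=4 -> V=0 FIRE
t=7: input=3 -> V=0 FIRE
t=8: input=1 -> V=5
t=9: input=3 -> V=0 FIRE
t=10: input=3 -> V=0 FIRE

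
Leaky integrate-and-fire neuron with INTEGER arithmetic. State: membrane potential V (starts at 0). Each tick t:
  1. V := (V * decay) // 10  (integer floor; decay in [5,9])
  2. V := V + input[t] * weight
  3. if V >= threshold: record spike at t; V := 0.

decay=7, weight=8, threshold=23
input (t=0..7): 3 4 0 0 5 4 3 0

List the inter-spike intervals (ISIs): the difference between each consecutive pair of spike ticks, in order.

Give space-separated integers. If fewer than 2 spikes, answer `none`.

Answer: 1 3 1 1

Derivation:
t=0: input=3 -> V=0 FIRE
t=1: input=4 -> V=0 FIRE
t=2: input=0 -> V=0
t=3: input=0 -> V=0
t=4: input=5 -> V=0 FIRE
t=5: input=4 -> V=0 FIRE
t=6: input=3 -> V=0 FIRE
t=7: input=0 -> V=0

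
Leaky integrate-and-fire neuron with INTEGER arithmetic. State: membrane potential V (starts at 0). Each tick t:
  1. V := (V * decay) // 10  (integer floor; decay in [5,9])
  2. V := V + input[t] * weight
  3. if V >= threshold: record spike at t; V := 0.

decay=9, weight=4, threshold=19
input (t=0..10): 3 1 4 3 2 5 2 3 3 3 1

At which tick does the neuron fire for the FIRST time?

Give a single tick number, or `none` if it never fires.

t=0: input=3 -> V=12
t=1: input=1 -> V=14
t=2: input=4 -> V=0 FIRE
t=3: input=3 -> V=12
t=4: input=2 -> V=18
t=5: input=5 -> V=0 FIRE
t=6: input=2 -> V=8
t=7: input=3 -> V=0 FIRE
t=8: input=3 -> V=12
t=9: input=3 -> V=0 FIRE
t=10: input=1 -> V=4

Answer: 2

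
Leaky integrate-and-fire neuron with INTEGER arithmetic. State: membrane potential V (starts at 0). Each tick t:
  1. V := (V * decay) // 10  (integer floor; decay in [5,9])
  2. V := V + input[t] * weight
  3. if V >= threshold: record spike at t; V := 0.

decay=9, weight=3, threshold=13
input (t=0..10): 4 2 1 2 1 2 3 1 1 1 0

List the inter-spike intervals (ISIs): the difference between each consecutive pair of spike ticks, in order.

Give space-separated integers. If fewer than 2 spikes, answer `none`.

Answer: 4 4

Derivation:
t=0: input=4 -> V=12
t=1: input=2 -> V=0 FIRE
t=2: input=1 -> V=3
t=3: input=2 -> V=8
t=4: input=1 -> V=10
t=5: input=2 -> V=0 FIRE
t=6: input=3 -> V=9
t=7: input=1 -> V=11
t=8: input=1 -> V=12
t=9: input=1 -> V=0 FIRE
t=10: input=0 -> V=0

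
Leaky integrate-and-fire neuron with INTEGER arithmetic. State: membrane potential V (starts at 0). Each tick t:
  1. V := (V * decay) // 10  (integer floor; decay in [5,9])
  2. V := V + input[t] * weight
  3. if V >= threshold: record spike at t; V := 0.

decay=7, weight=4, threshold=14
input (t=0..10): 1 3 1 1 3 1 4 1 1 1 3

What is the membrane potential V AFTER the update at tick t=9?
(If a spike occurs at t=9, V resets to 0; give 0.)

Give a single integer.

t=0: input=1 -> V=4
t=1: input=3 -> V=0 FIRE
t=2: input=1 -> V=4
t=3: input=1 -> V=6
t=4: input=3 -> V=0 FIRE
t=5: input=1 -> V=4
t=6: input=4 -> V=0 FIRE
t=7: input=1 -> V=4
t=8: input=1 -> V=6
t=9: input=1 -> V=8
t=10: input=3 -> V=0 FIRE

Answer: 8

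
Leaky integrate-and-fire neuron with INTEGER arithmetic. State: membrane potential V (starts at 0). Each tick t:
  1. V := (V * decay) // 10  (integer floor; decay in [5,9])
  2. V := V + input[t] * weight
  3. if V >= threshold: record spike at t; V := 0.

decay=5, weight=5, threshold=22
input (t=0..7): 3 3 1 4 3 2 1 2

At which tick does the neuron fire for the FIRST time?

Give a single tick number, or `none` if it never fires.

t=0: input=3 -> V=15
t=1: input=3 -> V=0 FIRE
t=2: input=1 -> V=5
t=3: input=4 -> V=0 FIRE
t=4: input=3 -> V=15
t=5: input=2 -> V=17
t=6: input=1 -> V=13
t=7: input=2 -> V=16

Answer: 1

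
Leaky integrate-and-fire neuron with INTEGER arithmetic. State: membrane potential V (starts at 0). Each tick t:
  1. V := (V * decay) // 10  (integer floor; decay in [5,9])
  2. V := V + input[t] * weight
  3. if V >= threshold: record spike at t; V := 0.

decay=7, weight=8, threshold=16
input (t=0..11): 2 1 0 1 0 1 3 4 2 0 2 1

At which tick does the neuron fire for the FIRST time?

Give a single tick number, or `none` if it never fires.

Answer: 0

Derivation:
t=0: input=2 -> V=0 FIRE
t=1: input=1 -> V=8
t=2: input=0 -> V=5
t=3: input=1 -> V=11
t=4: input=0 -> V=7
t=5: input=1 -> V=12
t=6: input=3 -> V=0 FIRE
t=7: input=4 -> V=0 FIRE
t=8: input=2 -> V=0 FIRE
t=9: input=0 -> V=0
t=10: input=2 -> V=0 FIRE
t=11: input=1 -> V=8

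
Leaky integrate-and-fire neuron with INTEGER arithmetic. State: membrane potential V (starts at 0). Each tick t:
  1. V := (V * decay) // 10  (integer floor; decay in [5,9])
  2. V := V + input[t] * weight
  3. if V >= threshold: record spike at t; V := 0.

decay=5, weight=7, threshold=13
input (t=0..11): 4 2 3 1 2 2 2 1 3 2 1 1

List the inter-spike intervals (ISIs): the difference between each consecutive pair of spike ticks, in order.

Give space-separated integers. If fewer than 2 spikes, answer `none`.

t=0: input=4 -> V=0 FIRE
t=1: input=2 -> V=0 FIRE
t=2: input=3 -> V=0 FIRE
t=3: input=1 -> V=7
t=4: input=2 -> V=0 FIRE
t=5: input=2 -> V=0 FIRE
t=6: input=2 -> V=0 FIRE
t=7: input=1 -> V=7
t=8: input=3 -> V=0 FIRE
t=9: input=2 -> V=0 FIRE
t=10: input=1 -> V=7
t=11: input=1 -> V=10

Answer: 1 1 2 1 1 2 1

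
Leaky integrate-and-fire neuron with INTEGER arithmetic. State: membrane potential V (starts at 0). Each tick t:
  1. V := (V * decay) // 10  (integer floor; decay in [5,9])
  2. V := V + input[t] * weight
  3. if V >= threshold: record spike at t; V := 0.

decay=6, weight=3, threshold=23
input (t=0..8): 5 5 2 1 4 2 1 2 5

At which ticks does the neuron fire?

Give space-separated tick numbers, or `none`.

t=0: input=5 -> V=15
t=1: input=5 -> V=0 FIRE
t=2: input=2 -> V=6
t=3: input=1 -> V=6
t=4: input=4 -> V=15
t=5: input=2 -> V=15
t=6: input=1 -> V=12
t=7: input=2 -> V=13
t=8: input=5 -> V=22

Answer: 1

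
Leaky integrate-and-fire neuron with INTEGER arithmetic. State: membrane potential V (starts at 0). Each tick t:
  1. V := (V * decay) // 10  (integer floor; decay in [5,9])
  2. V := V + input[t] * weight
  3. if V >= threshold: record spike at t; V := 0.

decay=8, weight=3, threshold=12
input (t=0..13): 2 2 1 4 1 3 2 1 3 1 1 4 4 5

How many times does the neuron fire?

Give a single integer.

Answer: 5

Derivation:
t=0: input=2 -> V=6
t=1: input=2 -> V=10
t=2: input=1 -> V=11
t=3: input=4 -> V=0 FIRE
t=4: input=1 -> V=3
t=5: input=3 -> V=11
t=6: input=2 -> V=0 FIRE
t=7: input=1 -> V=3
t=8: input=3 -> V=11
t=9: input=1 -> V=11
t=10: input=1 -> V=11
t=11: input=4 -> V=0 FIRE
t=12: input=4 -> V=0 FIRE
t=13: input=5 -> V=0 FIRE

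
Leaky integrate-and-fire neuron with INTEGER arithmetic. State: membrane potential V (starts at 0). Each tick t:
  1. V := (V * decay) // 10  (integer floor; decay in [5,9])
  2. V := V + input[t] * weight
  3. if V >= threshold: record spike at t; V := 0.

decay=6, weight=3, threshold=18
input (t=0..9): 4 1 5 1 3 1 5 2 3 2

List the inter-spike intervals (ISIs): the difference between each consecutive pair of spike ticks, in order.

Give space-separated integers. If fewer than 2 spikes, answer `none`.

t=0: input=4 -> V=12
t=1: input=1 -> V=10
t=2: input=5 -> V=0 FIRE
t=3: input=1 -> V=3
t=4: input=3 -> V=10
t=5: input=1 -> V=9
t=6: input=5 -> V=0 FIRE
t=7: input=2 -> V=6
t=8: input=3 -> V=12
t=9: input=2 -> V=13

Answer: 4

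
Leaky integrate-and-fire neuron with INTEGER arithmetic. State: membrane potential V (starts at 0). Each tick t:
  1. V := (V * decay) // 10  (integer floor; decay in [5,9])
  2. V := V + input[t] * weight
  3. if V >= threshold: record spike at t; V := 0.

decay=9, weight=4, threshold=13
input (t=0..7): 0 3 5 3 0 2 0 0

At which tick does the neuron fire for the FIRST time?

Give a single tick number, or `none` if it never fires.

t=0: input=0 -> V=0
t=1: input=3 -> V=12
t=2: input=5 -> V=0 FIRE
t=3: input=3 -> V=12
t=4: input=0 -> V=10
t=5: input=2 -> V=0 FIRE
t=6: input=0 -> V=0
t=7: input=0 -> V=0

Answer: 2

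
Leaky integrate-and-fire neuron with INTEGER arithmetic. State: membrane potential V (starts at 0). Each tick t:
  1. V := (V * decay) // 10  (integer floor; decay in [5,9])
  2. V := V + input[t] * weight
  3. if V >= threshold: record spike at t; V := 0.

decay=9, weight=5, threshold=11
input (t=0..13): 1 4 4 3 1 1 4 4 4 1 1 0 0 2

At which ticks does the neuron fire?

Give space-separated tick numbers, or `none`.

Answer: 1 2 3 6 7 8 13

Derivation:
t=0: input=1 -> V=5
t=1: input=4 -> V=0 FIRE
t=2: input=4 -> V=0 FIRE
t=3: input=3 -> V=0 FIRE
t=4: input=1 -> V=5
t=5: input=1 -> V=9
t=6: input=4 -> V=0 FIRE
t=7: input=4 -> V=0 FIRE
t=8: input=4 -> V=0 FIRE
t=9: input=1 -> V=5
t=10: input=1 -> V=9
t=11: input=0 -> V=8
t=12: input=0 -> V=7
t=13: input=2 -> V=0 FIRE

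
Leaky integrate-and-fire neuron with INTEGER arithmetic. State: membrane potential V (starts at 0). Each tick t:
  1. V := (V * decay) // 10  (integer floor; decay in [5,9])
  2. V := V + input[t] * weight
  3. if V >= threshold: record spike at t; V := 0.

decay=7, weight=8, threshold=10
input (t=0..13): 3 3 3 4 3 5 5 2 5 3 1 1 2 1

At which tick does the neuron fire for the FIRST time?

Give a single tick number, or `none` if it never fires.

t=0: input=3 -> V=0 FIRE
t=1: input=3 -> V=0 FIRE
t=2: input=3 -> V=0 FIRE
t=3: input=4 -> V=0 FIRE
t=4: input=3 -> V=0 FIRE
t=5: input=5 -> V=0 FIRE
t=6: input=5 -> V=0 FIRE
t=7: input=2 -> V=0 FIRE
t=8: input=5 -> V=0 FIRE
t=9: input=3 -> V=0 FIRE
t=10: input=1 -> V=8
t=11: input=1 -> V=0 FIRE
t=12: input=2 -> V=0 FIRE
t=13: input=1 -> V=8

Answer: 0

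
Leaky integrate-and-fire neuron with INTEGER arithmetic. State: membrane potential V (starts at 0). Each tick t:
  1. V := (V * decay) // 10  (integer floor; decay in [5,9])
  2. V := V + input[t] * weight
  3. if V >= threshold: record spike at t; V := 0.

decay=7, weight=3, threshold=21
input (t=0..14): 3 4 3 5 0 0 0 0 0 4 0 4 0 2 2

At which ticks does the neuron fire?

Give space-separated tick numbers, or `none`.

t=0: input=3 -> V=9
t=1: input=4 -> V=18
t=2: input=3 -> V=0 FIRE
t=3: input=5 -> V=15
t=4: input=0 -> V=10
t=5: input=0 -> V=7
t=6: input=0 -> V=4
t=7: input=0 -> V=2
t=8: input=0 -> V=1
t=9: input=4 -> V=12
t=10: input=0 -> V=8
t=11: input=4 -> V=17
t=12: input=0 -> V=11
t=13: input=2 -> V=13
t=14: input=2 -> V=15

Answer: 2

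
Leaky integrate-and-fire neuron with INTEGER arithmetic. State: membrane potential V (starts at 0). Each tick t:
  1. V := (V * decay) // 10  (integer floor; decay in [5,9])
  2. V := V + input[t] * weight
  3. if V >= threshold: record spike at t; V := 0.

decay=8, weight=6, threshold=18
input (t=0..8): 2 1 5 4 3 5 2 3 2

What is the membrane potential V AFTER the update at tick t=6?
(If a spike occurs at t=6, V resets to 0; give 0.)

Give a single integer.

t=0: input=2 -> V=12
t=1: input=1 -> V=15
t=2: input=5 -> V=0 FIRE
t=3: input=4 -> V=0 FIRE
t=4: input=3 -> V=0 FIRE
t=5: input=5 -> V=0 FIRE
t=6: input=2 -> V=12
t=7: input=3 -> V=0 FIRE
t=8: input=2 -> V=12

Answer: 12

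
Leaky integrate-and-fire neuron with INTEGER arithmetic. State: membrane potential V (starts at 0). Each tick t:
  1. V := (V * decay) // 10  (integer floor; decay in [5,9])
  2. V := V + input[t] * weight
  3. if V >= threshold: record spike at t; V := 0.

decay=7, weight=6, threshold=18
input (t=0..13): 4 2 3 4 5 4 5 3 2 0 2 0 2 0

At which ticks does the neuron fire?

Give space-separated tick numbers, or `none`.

Answer: 0 2 3 4 5 6 7 12

Derivation:
t=0: input=4 -> V=0 FIRE
t=1: input=2 -> V=12
t=2: input=3 -> V=0 FIRE
t=3: input=4 -> V=0 FIRE
t=4: input=5 -> V=0 FIRE
t=5: input=4 -> V=0 FIRE
t=6: input=5 -> V=0 FIRE
t=7: input=3 -> V=0 FIRE
t=8: input=2 -> V=12
t=9: input=0 -> V=8
t=10: input=2 -> V=17
t=11: input=0 -> V=11
t=12: input=2 -> V=0 FIRE
t=13: input=0 -> V=0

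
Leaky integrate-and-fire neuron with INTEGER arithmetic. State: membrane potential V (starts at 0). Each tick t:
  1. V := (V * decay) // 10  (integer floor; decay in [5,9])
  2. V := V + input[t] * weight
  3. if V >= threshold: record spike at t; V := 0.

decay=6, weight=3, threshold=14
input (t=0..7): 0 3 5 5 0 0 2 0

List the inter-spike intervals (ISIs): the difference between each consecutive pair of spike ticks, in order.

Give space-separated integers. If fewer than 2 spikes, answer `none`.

t=0: input=0 -> V=0
t=1: input=3 -> V=9
t=2: input=5 -> V=0 FIRE
t=3: input=5 -> V=0 FIRE
t=4: input=0 -> V=0
t=5: input=0 -> V=0
t=6: input=2 -> V=6
t=7: input=0 -> V=3

Answer: 1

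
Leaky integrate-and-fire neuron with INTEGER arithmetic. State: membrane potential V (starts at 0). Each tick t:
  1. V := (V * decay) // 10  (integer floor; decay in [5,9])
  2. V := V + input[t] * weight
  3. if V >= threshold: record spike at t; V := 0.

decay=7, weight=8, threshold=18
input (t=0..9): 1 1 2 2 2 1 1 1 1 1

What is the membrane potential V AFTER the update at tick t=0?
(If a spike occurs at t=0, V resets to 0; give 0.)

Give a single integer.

Answer: 8

Derivation:
t=0: input=1 -> V=8
t=1: input=1 -> V=13
t=2: input=2 -> V=0 FIRE
t=3: input=2 -> V=16
t=4: input=2 -> V=0 FIRE
t=5: input=1 -> V=8
t=6: input=1 -> V=13
t=7: input=1 -> V=17
t=8: input=1 -> V=0 FIRE
t=9: input=1 -> V=8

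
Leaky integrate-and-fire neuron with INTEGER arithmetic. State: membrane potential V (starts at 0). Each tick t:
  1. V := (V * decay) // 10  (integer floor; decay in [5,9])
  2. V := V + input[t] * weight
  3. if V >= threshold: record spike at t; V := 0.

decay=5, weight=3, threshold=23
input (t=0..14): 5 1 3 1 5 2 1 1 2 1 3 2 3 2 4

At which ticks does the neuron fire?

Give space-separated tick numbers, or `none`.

Answer: none

Derivation:
t=0: input=5 -> V=15
t=1: input=1 -> V=10
t=2: input=3 -> V=14
t=3: input=1 -> V=10
t=4: input=5 -> V=20
t=5: input=2 -> V=16
t=6: input=1 -> V=11
t=7: input=1 -> V=8
t=8: input=2 -> V=10
t=9: input=1 -> V=8
t=10: input=3 -> V=13
t=11: input=2 -> V=12
t=12: input=3 -> V=15
t=13: input=2 -> V=13
t=14: input=4 -> V=18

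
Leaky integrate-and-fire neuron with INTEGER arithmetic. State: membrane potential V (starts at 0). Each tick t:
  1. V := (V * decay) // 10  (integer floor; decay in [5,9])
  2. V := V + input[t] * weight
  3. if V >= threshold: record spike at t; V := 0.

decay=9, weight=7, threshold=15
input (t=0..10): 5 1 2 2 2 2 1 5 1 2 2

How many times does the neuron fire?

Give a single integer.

t=0: input=5 -> V=0 FIRE
t=1: input=1 -> V=7
t=2: input=2 -> V=0 FIRE
t=3: input=2 -> V=14
t=4: input=2 -> V=0 FIRE
t=5: input=2 -> V=14
t=6: input=1 -> V=0 FIRE
t=7: input=5 -> V=0 FIRE
t=8: input=1 -> V=7
t=9: input=2 -> V=0 FIRE
t=10: input=2 -> V=14

Answer: 6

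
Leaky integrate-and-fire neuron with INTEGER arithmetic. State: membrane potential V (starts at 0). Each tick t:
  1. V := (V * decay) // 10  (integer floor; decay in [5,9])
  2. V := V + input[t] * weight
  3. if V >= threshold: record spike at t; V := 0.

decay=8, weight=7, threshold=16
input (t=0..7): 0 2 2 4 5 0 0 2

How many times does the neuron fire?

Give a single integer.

Answer: 3

Derivation:
t=0: input=0 -> V=0
t=1: input=2 -> V=14
t=2: input=2 -> V=0 FIRE
t=3: input=4 -> V=0 FIRE
t=4: input=5 -> V=0 FIRE
t=5: input=0 -> V=0
t=6: input=0 -> V=0
t=7: input=2 -> V=14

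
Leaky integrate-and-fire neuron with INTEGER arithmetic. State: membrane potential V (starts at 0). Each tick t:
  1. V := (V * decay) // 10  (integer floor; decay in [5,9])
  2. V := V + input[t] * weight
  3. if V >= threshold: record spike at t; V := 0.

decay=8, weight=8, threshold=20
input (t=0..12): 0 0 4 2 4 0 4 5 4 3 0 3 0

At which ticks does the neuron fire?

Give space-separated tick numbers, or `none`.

t=0: input=0 -> V=0
t=1: input=0 -> V=0
t=2: input=4 -> V=0 FIRE
t=3: input=2 -> V=16
t=4: input=4 -> V=0 FIRE
t=5: input=0 -> V=0
t=6: input=4 -> V=0 FIRE
t=7: input=5 -> V=0 FIRE
t=8: input=4 -> V=0 FIRE
t=9: input=3 -> V=0 FIRE
t=10: input=0 -> V=0
t=11: input=3 -> V=0 FIRE
t=12: input=0 -> V=0

Answer: 2 4 6 7 8 9 11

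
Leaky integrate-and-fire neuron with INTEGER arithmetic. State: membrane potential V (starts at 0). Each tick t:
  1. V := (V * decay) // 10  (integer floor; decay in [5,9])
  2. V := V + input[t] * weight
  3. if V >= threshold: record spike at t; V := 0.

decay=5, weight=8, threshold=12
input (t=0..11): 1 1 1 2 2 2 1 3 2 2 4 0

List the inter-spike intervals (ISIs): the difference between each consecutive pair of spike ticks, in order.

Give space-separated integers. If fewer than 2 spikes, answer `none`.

Answer: 2 1 1 2 1 1 1

Derivation:
t=0: input=1 -> V=8
t=1: input=1 -> V=0 FIRE
t=2: input=1 -> V=8
t=3: input=2 -> V=0 FIRE
t=4: input=2 -> V=0 FIRE
t=5: input=2 -> V=0 FIRE
t=6: input=1 -> V=8
t=7: input=3 -> V=0 FIRE
t=8: input=2 -> V=0 FIRE
t=9: input=2 -> V=0 FIRE
t=10: input=4 -> V=0 FIRE
t=11: input=0 -> V=0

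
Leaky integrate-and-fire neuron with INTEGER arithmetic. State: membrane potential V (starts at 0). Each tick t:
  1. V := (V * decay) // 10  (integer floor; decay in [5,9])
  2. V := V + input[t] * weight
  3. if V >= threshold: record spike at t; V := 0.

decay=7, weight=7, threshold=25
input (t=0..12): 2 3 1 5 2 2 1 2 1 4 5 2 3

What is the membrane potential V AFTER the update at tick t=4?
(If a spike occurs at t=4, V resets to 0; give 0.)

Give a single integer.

Answer: 14

Derivation:
t=0: input=2 -> V=14
t=1: input=3 -> V=0 FIRE
t=2: input=1 -> V=7
t=3: input=5 -> V=0 FIRE
t=4: input=2 -> V=14
t=5: input=2 -> V=23
t=6: input=1 -> V=23
t=7: input=2 -> V=0 FIRE
t=8: input=1 -> V=7
t=9: input=4 -> V=0 FIRE
t=10: input=5 -> V=0 FIRE
t=11: input=2 -> V=14
t=12: input=3 -> V=0 FIRE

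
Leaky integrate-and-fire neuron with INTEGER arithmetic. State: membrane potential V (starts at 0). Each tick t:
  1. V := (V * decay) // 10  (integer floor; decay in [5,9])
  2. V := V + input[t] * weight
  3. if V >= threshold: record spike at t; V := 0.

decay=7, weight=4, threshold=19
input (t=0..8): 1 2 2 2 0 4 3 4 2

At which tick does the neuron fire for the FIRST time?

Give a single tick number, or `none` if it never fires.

t=0: input=1 -> V=4
t=1: input=2 -> V=10
t=2: input=2 -> V=15
t=3: input=2 -> V=18
t=4: input=0 -> V=12
t=5: input=4 -> V=0 FIRE
t=6: input=3 -> V=12
t=7: input=4 -> V=0 FIRE
t=8: input=2 -> V=8

Answer: 5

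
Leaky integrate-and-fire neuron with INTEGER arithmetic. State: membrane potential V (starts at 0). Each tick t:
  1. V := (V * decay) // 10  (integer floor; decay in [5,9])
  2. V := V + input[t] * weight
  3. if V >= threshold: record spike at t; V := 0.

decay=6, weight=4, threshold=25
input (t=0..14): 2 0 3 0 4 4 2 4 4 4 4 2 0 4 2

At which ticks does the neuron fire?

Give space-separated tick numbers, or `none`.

Answer: 5 8 10

Derivation:
t=0: input=2 -> V=8
t=1: input=0 -> V=4
t=2: input=3 -> V=14
t=3: input=0 -> V=8
t=4: input=4 -> V=20
t=5: input=4 -> V=0 FIRE
t=6: input=2 -> V=8
t=7: input=4 -> V=20
t=8: input=4 -> V=0 FIRE
t=9: input=4 -> V=16
t=10: input=4 -> V=0 FIRE
t=11: input=2 -> V=8
t=12: input=0 -> V=4
t=13: input=4 -> V=18
t=14: input=2 -> V=18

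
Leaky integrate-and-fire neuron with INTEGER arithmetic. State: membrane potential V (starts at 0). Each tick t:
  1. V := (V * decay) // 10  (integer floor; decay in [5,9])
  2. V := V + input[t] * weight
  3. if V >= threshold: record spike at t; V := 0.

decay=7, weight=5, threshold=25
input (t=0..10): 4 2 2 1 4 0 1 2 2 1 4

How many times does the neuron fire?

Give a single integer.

t=0: input=4 -> V=20
t=1: input=2 -> V=24
t=2: input=2 -> V=0 FIRE
t=3: input=1 -> V=5
t=4: input=4 -> V=23
t=5: input=0 -> V=16
t=6: input=1 -> V=16
t=7: input=2 -> V=21
t=8: input=2 -> V=24
t=9: input=1 -> V=21
t=10: input=4 -> V=0 FIRE

Answer: 2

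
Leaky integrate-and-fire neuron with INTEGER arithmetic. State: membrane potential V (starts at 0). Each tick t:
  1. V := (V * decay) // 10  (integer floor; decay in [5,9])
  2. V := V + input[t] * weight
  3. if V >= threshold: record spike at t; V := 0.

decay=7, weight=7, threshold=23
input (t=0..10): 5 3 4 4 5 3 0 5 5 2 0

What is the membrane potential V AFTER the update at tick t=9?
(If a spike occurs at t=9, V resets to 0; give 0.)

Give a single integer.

t=0: input=5 -> V=0 FIRE
t=1: input=3 -> V=21
t=2: input=4 -> V=0 FIRE
t=3: input=4 -> V=0 FIRE
t=4: input=5 -> V=0 FIRE
t=5: input=3 -> V=21
t=6: input=0 -> V=14
t=7: input=5 -> V=0 FIRE
t=8: input=5 -> V=0 FIRE
t=9: input=2 -> V=14
t=10: input=0 -> V=9

Answer: 14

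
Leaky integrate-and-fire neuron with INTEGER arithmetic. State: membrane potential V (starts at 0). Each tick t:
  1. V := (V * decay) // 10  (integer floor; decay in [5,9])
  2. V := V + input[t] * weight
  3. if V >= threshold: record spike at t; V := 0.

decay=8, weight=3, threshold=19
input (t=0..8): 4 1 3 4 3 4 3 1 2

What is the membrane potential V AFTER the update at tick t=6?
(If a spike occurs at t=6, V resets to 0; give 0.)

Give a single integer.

Answer: 9

Derivation:
t=0: input=4 -> V=12
t=1: input=1 -> V=12
t=2: input=3 -> V=18
t=3: input=4 -> V=0 FIRE
t=4: input=3 -> V=9
t=5: input=4 -> V=0 FIRE
t=6: input=3 -> V=9
t=7: input=1 -> V=10
t=8: input=2 -> V=14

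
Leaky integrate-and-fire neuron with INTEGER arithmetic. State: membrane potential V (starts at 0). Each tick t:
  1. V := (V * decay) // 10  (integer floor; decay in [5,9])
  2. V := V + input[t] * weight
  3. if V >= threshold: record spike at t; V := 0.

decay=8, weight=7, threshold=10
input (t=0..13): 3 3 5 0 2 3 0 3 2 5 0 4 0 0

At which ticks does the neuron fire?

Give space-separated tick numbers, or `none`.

t=0: input=3 -> V=0 FIRE
t=1: input=3 -> V=0 FIRE
t=2: input=5 -> V=0 FIRE
t=3: input=0 -> V=0
t=4: input=2 -> V=0 FIRE
t=5: input=3 -> V=0 FIRE
t=6: input=0 -> V=0
t=7: input=3 -> V=0 FIRE
t=8: input=2 -> V=0 FIRE
t=9: input=5 -> V=0 FIRE
t=10: input=0 -> V=0
t=11: input=4 -> V=0 FIRE
t=12: input=0 -> V=0
t=13: input=0 -> V=0

Answer: 0 1 2 4 5 7 8 9 11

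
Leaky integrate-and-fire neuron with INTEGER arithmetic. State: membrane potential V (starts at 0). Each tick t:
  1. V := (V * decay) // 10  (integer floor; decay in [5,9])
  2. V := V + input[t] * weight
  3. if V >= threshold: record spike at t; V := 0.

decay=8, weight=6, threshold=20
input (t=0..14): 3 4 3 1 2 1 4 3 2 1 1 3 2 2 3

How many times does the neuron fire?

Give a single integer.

t=0: input=3 -> V=18
t=1: input=4 -> V=0 FIRE
t=2: input=3 -> V=18
t=3: input=1 -> V=0 FIRE
t=4: input=2 -> V=12
t=5: input=1 -> V=15
t=6: input=4 -> V=0 FIRE
t=7: input=3 -> V=18
t=8: input=2 -> V=0 FIRE
t=9: input=1 -> V=6
t=10: input=1 -> V=10
t=11: input=3 -> V=0 FIRE
t=12: input=2 -> V=12
t=13: input=2 -> V=0 FIRE
t=14: input=3 -> V=18

Answer: 6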